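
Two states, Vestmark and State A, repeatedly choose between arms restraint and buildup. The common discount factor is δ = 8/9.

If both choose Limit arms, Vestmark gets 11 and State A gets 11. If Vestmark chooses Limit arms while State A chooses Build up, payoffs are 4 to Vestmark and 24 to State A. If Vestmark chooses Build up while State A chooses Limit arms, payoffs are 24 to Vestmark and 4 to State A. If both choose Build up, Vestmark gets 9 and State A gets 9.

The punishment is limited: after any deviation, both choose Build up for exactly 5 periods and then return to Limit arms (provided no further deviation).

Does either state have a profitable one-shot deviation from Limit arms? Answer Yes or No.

A one-shot deviation gives 24 now, then 9 for 5 periods, then back to 11.
Gain from deviating: (24−11) today; loss: (11−9) in each of the next 5 periods.
No-deviation condition: (11−9)(δ+…+δ^5) ≥ 24−11, i.e. δ+…+δ^5 ≥ 13/2.
At δ = 8/9: δ+…+δ^5 = 3.5606 < 6.5000.
So cooperation is not sustainable.

Yes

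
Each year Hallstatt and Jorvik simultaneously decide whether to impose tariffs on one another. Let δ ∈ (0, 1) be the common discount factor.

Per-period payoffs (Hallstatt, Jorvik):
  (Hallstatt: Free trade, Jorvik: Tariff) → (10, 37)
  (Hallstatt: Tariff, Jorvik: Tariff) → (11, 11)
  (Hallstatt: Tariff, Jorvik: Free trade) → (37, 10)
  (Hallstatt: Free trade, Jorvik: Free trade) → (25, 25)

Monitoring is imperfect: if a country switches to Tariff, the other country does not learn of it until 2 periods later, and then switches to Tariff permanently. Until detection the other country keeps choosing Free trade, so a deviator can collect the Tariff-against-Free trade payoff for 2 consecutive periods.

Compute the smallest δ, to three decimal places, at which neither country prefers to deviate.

0.679

The best deviation is to choose Tariff for all 2 undetected periods, earning 37 each, then 11 forever once detected.
Deviation value: 37(1−δ^2)/(1−δ) + 11δ^2/(1−δ); cooperation value: 25/(1−δ).
IC: 25 ≥ 37(1−δ^2) + 11δ^2 = 37 − 26δ^2.
So δ^2 ≥ 12/26 = 6/13, giving δ ≥ (6/13)^(1/2) ≈ 0.679.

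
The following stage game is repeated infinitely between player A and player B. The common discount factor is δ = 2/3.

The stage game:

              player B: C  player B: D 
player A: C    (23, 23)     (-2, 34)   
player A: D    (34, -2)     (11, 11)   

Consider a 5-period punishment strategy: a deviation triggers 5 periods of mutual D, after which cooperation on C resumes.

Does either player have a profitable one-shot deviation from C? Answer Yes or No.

A one-shot deviation gives 34 now, then 11 for 5 periods, then back to 23.
Gain from deviating: (34−23) today; loss: (23−11) in each of the next 5 periods.
No-deviation condition: (23−11)(δ+…+δ^5) ≥ 34−23, i.e. δ+…+δ^5 ≥ 11/12.
At δ = 2/3: δ+…+δ^5 = 1.7366 ≥ 0.9167.
So cooperation is sustainable.

No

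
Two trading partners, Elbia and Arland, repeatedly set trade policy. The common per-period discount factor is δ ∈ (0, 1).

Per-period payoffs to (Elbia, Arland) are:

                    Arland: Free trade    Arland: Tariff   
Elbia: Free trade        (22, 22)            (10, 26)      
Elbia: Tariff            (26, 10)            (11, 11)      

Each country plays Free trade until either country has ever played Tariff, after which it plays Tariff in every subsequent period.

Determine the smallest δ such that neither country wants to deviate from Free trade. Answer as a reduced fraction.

Cooperation forever yields 22 each period: 22/(1−δ).
Deviating yields 26 once, then 11 forever: 26 + 11δ/(1−δ).
No profitable deviation requires 22/(1−δ) ≥ 26 + 11δ/(1−δ).
Multiplying by (1−δ): 22 ≥ 26(1−δ) + 11δ = 26 − 15δ.
So 15δ ≥ 4, i.e. δ ≥ 4/15.

4/15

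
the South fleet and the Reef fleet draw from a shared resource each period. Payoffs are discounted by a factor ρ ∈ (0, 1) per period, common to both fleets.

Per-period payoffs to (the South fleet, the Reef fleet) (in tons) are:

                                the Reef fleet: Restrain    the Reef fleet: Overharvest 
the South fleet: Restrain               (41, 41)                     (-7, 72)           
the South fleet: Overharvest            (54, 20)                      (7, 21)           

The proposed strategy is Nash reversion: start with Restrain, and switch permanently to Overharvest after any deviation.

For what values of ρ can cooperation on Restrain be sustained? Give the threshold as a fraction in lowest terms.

31/51

the South fleet: cooperation gives 41 each period; deviation gives 54 once then 7 forever.
  41/(1−ρ) ≥ 54 + 7ρ/(1−ρ) ⇒ ρ ≥ 13/47.
the Reef fleet: cooperation gives 41 each period; deviation gives 72 once then 21 forever.
  ρ ≥ 31/51.
Both must hold, so the binding constraint is the Reef fleet's: ρ ≥ 31/51.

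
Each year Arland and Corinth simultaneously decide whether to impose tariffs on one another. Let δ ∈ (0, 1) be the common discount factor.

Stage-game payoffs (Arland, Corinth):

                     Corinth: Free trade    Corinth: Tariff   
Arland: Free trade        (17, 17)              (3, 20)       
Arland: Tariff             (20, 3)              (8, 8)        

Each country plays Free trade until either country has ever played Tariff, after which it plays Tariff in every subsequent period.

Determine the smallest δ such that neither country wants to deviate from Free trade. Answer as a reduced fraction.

1/4

One-period gain from deviating is 20 − 17 = 3. The loss is 17 − 8 = 9 in every subsequent period, with present value 9·δ/(1−δ).
Deviation is unprofitable when 9·δ/(1−δ) ≥ 3, i.e. δ/(1−δ) ≥ 1/3.
Equivalently δ ≥ 3/(3+9) = 1/4.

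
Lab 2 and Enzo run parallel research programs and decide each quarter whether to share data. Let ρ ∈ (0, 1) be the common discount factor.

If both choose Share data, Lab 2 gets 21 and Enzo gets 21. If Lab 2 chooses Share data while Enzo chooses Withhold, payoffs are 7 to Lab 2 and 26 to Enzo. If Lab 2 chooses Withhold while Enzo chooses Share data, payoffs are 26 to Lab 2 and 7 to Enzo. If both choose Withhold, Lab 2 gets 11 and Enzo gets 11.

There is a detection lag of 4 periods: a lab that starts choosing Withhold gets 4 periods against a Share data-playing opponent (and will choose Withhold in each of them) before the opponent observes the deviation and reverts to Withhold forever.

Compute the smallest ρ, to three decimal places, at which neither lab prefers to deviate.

The best deviation is to choose Withhold for all 4 undetected periods, earning 26 each, then 11 forever once detected.
Deviation value: 26(1−ρ^4)/(1−ρ) + 11ρ^4/(1−ρ); cooperation value: 21/(1−ρ).
IC: 21 ≥ 26(1−ρ^4) + 11ρ^4 = 26 − 15ρ^4.
So ρ^4 ≥ 5/15 = 1/3, giving ρ ≥ (1/3)^(1/4) ≈ 0.760.

0.760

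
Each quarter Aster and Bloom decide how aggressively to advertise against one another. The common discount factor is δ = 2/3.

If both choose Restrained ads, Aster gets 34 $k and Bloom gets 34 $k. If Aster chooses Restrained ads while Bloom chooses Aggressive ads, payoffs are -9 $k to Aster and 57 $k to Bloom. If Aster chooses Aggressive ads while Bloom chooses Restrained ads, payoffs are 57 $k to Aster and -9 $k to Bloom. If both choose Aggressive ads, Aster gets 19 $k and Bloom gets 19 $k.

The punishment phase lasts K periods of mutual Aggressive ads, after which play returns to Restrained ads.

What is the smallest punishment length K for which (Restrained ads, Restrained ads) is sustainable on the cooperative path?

4

Need Σ_{k=1}^{K} δ^k ≥ (57−34)/(34−19) = 1.5333 at δ = 2/3.
At K = 3 the sum is 1.4074 < 1.5333; at K = 4 it is 1.6049 ≥ 1.5333.
So the minimum punishment length is K = 4.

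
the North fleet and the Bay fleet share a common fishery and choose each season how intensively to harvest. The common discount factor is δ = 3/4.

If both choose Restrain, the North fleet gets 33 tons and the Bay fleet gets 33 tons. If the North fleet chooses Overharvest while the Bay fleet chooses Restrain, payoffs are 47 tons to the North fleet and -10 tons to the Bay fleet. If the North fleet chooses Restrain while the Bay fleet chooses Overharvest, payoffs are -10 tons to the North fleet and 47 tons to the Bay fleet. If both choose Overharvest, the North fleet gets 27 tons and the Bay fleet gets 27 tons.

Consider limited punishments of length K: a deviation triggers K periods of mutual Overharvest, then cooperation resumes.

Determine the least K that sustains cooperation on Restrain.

IC: δ(1−δ^K)/(1−δ) ≥ (47−33)/(33−27) = 7/3.
With δ = 3/4: need 1 − δ^K ≥ 7/3·(1−3/4)/(3/4), i.e. δ^K ≤ 0.2222.
Since (3/4)^5 = 0.2373 and (3/4)^6 = 0.1780, the smallest such K is 6.

6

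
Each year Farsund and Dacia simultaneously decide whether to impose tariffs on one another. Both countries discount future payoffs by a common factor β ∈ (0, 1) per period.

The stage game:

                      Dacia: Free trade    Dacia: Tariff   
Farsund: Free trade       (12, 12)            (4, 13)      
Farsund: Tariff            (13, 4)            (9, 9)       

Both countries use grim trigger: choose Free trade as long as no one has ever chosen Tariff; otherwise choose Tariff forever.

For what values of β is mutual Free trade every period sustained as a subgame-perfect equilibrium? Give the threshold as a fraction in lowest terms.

Cooperation forever yields 12 each period: 12/(1−β).
Deviating yields 13 once, then 9 forever: 13 + 9β/(1−β).
No profitable deviation requires 12/(1−β) ≥ 13 + 9β/(1−β).
Multiplying by (1−β): 12 ≥ 13(1−β) + 9β = 13 − 4β.
So 4β ≥ 1, i.e. β ≥ 1/4.

1/4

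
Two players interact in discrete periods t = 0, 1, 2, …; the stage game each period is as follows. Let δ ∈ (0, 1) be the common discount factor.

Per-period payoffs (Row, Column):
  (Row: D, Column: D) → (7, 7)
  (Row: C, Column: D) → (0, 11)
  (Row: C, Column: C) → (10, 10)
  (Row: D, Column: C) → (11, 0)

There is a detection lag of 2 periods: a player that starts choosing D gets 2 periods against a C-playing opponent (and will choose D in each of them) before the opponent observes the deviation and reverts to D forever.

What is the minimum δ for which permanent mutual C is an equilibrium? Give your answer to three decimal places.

The best deviation is to choose D for all 2 undetected periods, earning 11 each, then 7 forever once detected.
Deviation value: 11(1−δ^2)/(1−δ) + 7δ^2/(1−δ); cooperation value: 10/(1−δ).
IC: 10 ≥ 11(1−δ^2) + 7δ^2 = 11 − 4δ^2.
So δ^2 ≥ 1/4, giving δ ≥ (1/4)^(1/2) ≈ 0.500.

0.500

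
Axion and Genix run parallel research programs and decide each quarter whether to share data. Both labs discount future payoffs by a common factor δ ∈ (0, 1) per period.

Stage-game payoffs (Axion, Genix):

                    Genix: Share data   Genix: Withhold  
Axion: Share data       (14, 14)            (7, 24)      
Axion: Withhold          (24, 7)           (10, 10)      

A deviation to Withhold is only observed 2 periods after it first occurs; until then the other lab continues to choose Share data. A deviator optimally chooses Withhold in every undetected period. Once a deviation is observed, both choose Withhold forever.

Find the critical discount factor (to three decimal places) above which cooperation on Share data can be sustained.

A deviator earns 24 for 2 periods, then 10 forever; cooperating earns 14 forever. Multiplying the IC by (1−δ):
14 ≥ 24(1−δ^2) + 10δ^2, so 14·δ^2 ≥ 10 and δ^2 ≥ 5/7.
δ ≥ (5/7)^(1/2) ≈ 0.845.

0.845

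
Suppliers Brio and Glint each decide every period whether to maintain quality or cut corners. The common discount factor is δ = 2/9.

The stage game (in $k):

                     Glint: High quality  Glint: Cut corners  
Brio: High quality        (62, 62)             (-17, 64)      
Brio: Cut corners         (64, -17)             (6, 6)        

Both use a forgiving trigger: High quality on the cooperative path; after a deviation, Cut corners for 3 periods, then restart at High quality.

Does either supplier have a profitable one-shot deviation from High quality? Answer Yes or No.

A one-shot deviation gives 64 now, then 6 for 3 periods, then back to 62.
Gain from deviating: (64−62) today; loss: (62−6) in each of the next 3 periods.
No-deviation condition: (62−6)(δ+…+δ^3) ≥ 64−62, i.e. δ+…+δ^3 ≥ 1/28.
At δ = 2/9: δ+…+δ^3 = 0.2826 ≥ 0.0357.
So cooperation is sustainable.

No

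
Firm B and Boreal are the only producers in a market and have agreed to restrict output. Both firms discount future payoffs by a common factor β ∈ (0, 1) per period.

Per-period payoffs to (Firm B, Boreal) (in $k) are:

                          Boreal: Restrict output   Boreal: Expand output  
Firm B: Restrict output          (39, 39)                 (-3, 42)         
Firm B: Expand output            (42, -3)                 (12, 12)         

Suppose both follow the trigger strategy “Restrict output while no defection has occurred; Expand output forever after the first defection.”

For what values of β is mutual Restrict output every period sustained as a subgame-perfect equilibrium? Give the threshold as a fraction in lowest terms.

1/10

Cooperation forever yields 39 each period: 39/(1−β).
Deviating yields 42 once, then 12 forever: 42 + 12β/(1−β).
No profitable deviation requires 39/(1−β) ≥ 42 + 12β/(1−β).
Multiplying by (1−β): 39 ≥ 42(1−β) + 12β = 42 − 30β.
So 30β ≥ 3, i.e. β ≥ 3/30 = 1/10.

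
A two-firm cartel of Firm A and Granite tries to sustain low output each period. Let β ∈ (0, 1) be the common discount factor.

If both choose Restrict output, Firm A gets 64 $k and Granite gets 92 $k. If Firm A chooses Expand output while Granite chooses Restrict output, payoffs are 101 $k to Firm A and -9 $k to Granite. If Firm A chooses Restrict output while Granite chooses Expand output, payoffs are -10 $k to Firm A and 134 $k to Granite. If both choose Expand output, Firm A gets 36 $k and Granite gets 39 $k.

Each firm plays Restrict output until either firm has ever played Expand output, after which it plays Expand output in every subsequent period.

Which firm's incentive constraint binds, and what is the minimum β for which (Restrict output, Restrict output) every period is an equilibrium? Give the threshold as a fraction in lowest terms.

Firm A; β ≥ 37/65

For Firm A: deviation gain 101−64 = 37, per-period punishment loss 64−36 = 28. IC gives β ≥ 37/65.
For Granite: gain 42, loss 53 per period, so β ≥ 42/95.
The tighter constraint is Firm A's, so cooperation needs β ≥ 37/65.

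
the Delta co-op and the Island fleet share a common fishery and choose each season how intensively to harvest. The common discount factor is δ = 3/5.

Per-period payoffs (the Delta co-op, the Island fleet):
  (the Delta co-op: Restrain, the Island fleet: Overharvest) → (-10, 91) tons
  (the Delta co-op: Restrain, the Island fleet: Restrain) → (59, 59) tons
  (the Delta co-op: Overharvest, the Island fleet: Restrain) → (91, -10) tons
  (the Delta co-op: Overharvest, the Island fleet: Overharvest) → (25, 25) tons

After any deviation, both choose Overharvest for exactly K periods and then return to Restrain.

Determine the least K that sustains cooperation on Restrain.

No profitable deviation requires (59−25)(δ+…+δ^K) ≥ 91−59, i.e. δ+…+δ^K ≥ 16/17 ≈ 0.9412.
With δ = 3/5, the partial sums are K=1: 0.6000, K=2: 0.9600.
K = 2 is the first length at which the sum reaches 0.9412.

2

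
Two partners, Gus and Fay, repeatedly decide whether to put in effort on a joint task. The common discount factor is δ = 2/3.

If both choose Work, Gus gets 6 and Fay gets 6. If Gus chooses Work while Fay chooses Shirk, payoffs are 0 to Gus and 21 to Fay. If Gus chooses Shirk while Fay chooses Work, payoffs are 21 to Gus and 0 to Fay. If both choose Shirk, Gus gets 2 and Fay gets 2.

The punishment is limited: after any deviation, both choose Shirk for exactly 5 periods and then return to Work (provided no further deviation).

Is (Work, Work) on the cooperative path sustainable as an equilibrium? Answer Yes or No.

No

Comparing payoff streams over the 6 periods until play realigns: cooperate → 6(1+δ+…+δ^5); deviate → 21 + 2(δ+…+δ^5).
Cooperation is sustained iff (6−2)(δ+…+δ^5) ≥ 21−6.
δ+…+δ^5 = 2/3·(1−(2/3)^5)/(1−2/3) = 1.7366, and (21−6)/(6−2) = 3.7500.
1.7366 < 3.7500, so cooperation is not sustainable.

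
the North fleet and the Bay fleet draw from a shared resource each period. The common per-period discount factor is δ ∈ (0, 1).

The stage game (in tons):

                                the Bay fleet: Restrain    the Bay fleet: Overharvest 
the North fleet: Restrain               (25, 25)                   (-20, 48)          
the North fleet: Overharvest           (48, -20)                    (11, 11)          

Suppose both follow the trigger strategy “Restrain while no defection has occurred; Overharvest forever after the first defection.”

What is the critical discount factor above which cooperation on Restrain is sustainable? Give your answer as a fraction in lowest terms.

One-period gain from deviating is 48 − 25 = 23. The loss is 25 − 11 = 14 in every subsequent period, with present value 14·δ/(1−δ).
Deviation is unprofitable when 14·δ/(1−δ) ≥ 23, i.e. δ/(1−δ) ≥ 23/14.
Equivalently δ ≥ 23/(23+14) = 23/37.

23/37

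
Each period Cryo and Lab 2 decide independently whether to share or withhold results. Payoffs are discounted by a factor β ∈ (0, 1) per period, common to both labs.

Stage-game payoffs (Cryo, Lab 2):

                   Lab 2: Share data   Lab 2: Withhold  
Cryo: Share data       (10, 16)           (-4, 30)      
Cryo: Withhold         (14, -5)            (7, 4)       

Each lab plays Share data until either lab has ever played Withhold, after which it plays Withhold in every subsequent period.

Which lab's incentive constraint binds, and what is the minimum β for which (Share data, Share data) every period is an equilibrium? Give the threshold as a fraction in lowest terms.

For Cryo: deviation gain 14−10 = 4, per-period punishment loss 10−7 = 3. IC gives β ≥ 4/7.
For Lab 2: gain 14, loss 12 per period, so β ≥ 14/26 = 7/13.
The tighter constraint is Cryo's, so cooperation needs β ≥ 4/7.

Cryo; β ≥ 4/7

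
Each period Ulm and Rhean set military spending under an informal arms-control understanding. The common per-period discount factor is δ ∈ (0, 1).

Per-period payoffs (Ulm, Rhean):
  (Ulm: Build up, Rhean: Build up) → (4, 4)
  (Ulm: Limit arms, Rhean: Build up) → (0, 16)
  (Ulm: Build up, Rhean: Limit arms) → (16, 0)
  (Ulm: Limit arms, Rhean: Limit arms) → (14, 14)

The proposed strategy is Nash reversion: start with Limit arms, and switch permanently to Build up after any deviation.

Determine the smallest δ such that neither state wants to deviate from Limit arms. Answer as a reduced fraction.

Under grim trigger the critical discount factor is (T−C)/(T−P) with T = 16, C = 14, P = 4.
δ* = (16−14)/(16−4) = 2/12 = 1/6.

1/6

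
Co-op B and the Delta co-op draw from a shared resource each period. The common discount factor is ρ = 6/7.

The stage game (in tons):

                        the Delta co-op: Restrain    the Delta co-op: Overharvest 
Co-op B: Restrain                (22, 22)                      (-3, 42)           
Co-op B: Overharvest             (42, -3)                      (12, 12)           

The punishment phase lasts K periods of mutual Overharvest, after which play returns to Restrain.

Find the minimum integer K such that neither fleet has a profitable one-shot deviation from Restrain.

Need Σ_{k=1}^{K} ρ^k ≥ (42−22)/(22−12) = 2.0000 at ρ = 6/7.
At K = 2 the sum is 1.5918 < 2.0000; at K = 3 it is 2.2216 ≥ 2.0000.
So the minimum punishment length is K = 3.

3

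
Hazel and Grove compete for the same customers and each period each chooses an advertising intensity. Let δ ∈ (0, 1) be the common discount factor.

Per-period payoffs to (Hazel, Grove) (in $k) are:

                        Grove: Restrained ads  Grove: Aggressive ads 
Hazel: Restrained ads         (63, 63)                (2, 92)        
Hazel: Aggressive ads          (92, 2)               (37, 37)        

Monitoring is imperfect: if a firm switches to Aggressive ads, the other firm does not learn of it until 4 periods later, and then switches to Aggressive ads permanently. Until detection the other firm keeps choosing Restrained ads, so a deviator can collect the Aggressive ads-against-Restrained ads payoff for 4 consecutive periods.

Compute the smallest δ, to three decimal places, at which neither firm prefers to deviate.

0.852

Deviating for the 4 undetected periods gains 92−63 = 29 per period over cooperation, then loses 63−37 = 26 per period forever once punishment starts.
Gain: 29(1 + δ + … + δ^3); loss: 26·δ^4/(1−δ).
No profitable deviation ⇔ 29(1−δ^4) ≤ 26·δ^4, i.e. δ^4 ≥ 29/(29+26) = 29/55.
Hence δ ≥ (29/55)^(1/4) ≈ 0.852.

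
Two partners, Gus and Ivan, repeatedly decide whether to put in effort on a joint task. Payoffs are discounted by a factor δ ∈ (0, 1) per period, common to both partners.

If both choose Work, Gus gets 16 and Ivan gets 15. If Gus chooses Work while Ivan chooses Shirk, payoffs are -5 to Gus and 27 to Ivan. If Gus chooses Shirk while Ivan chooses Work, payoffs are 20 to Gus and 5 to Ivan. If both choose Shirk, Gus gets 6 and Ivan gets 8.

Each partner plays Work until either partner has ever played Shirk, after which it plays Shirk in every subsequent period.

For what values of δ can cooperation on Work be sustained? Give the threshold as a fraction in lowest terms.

For Gus: deviation gain 20−16 = 4, per-period punishment loss 16−6 = 10. IC gives δ ≥ 4/14 = 2/7.
For Ivan: gain 12, loss 7 per period, so δ ≥ 12/19.
The tighter constraint is Ivan's, so cooperation needs δ ≥ 12/19.

12/19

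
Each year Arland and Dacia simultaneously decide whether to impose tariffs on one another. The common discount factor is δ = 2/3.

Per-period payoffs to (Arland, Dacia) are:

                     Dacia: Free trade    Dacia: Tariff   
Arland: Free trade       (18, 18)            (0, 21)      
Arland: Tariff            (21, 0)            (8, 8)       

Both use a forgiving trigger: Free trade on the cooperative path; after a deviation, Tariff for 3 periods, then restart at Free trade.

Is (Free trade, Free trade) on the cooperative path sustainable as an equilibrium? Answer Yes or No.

Yes

A one-shot deviation gives 21 now, then 8 for 3 periods, then back to 18.
Gain from deviating: (21−18) today; loss: (18−8) in each of the next 3 periods.
No-deviation condition: (18−8)(δ+…+δ^3) ≥ 21−18, i.e. δ+…+δ^3 ≥ 3/10.
At δ = 2/3: δ+…+δ^3 = 1.4074 ≥ 0.3000.
So cooperation is sustainable.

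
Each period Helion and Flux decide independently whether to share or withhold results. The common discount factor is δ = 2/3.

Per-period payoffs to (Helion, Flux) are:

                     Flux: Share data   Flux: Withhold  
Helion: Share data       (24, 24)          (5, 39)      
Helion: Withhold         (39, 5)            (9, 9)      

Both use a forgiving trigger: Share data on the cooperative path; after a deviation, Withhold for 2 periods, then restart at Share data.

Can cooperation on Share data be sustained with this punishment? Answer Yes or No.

Yes

A one-shot deviation gives 39 now, then 9 for 2 periods, then back to 24.
Gain from deviating: (39−24) today; loss: (24−9) in each of the next 2 periods.
No-deviation condition: (24−9)(δ+…+δ^2) ≥ 39−24, i.e. δ+…+δ^2 ≥ 1.
At δ = 2/3: δ+…+δ^2 = 1.1111 ≥ 1.0000.
So cooperation is sustainable.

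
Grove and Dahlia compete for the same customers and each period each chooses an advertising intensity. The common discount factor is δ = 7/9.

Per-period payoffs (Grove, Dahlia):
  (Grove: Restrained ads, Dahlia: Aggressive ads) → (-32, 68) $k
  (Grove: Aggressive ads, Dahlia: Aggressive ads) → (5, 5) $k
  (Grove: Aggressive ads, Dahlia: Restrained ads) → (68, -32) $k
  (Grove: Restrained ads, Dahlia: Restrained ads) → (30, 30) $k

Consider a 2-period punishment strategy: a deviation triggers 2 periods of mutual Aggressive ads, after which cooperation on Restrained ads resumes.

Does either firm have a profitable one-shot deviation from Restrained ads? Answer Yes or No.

Yes

IC: δ+…+δ^2 ≥ (68−30)/(30−5) = 38/25.
At δ = 7/9: partial sum = 1.3827 < 1.5200. Cooperation not sustainable.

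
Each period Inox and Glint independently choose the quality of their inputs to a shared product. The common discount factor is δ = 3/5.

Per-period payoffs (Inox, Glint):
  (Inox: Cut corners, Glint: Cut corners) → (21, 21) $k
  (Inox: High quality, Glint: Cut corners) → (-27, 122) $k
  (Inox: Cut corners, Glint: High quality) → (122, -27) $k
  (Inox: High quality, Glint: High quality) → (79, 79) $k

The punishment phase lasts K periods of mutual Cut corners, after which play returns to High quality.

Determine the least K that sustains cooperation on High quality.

2

No profitable deviation requires (79−21)(δ+…+δ^K) ≥ 122−79, i.e. δ+…+δ^K ≥ 43/58 ≈ 0.7414.
With δ = 3/5, the partial sums are K=1: 0.6000, K=2: 0.9600.
K = 2 is the first length at which the sum reaches 0.7414.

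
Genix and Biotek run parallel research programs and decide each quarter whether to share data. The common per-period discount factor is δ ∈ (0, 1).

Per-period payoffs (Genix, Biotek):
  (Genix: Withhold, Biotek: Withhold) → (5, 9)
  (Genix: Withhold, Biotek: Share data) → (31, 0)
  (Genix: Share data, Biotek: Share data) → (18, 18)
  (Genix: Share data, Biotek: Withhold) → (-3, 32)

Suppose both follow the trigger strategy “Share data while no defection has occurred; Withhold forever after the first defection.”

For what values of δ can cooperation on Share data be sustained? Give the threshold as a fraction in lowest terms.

Genix's threshold: (31−18)/(31−5) = 1/2.
Biotek's threshold: (32−18)/(32−9) = 14/23.
1/2 < 14/23, so Biotek binds and δ* = 14/23.

14/23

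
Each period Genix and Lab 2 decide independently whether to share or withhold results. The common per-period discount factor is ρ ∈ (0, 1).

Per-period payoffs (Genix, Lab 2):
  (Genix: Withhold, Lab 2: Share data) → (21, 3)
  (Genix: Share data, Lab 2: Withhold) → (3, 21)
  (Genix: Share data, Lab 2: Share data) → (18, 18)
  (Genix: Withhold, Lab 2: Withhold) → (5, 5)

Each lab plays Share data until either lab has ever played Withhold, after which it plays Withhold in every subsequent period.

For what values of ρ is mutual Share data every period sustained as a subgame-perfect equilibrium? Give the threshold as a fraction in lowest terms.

One-period gain from deviating is 21 − 18 = 3. The loss is 18 − 5 = 13 in every subsequent period, with present value 13·ρ/(1−ρ).
Deviation is unprofitable when 13·ρ/(1−ρ) ≥ 3, i.e. ρ/(1−ρ) ≥ 3/13.
Equivalently ρ ≥ 3/(3+13) = 3/16.

3/16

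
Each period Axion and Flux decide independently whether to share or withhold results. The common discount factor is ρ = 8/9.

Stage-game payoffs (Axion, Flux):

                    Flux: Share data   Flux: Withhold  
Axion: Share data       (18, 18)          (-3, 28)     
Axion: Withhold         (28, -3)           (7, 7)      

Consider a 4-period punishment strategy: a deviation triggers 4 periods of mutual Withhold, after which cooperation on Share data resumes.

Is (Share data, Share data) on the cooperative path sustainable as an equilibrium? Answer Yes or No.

Comparing payoff streams over the 5 periods until play realigns: cooperate → 18(1+ρ+…+ρ^4); deviate → 28 + 7(ρ+…+ρ^4).
Cooperation is sustained iff (18−7)(ρ+…+ρ^4) ≥ 28−18.
ρ+…+ρ^4 = 8/9·(1−(8/9)^4)/(1−8/9) = 3.0056, and (28−18)/(18−7) = 0.9091.
3.0056 ≥ 0.9091, so cooperation is sustainable.

Yes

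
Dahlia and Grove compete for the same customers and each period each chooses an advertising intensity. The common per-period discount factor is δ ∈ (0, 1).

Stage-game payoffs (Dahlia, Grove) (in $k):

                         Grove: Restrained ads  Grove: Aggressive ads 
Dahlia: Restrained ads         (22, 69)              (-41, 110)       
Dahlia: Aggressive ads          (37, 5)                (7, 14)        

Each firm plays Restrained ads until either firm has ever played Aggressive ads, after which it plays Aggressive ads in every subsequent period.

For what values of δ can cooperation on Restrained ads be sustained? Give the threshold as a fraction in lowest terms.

1/2

Dahlia's threshold: (37−22)/(37−7) = 1/2.
Grove's threshold: (110−69)/(110−14) = 41/96.
1/2 > 41/96, so Dahlia binds and δ* = 1/2.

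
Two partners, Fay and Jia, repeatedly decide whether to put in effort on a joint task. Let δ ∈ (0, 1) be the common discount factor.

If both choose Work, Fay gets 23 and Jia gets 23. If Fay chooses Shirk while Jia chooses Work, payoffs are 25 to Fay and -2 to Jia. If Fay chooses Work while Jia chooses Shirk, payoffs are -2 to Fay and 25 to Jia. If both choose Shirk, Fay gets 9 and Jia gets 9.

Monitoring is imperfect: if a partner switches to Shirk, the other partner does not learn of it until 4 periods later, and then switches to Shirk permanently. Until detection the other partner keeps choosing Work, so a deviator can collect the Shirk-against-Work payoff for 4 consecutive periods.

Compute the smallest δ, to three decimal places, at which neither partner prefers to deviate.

0.595

The best deviation is to choose Shirk for all 4 undetected periods, earning 25 each, then 9 forever once detected.
Deviation value: 25(1−δ^4)/(1−δ) + 9δ^4/(1−δ); cooperation value: 23/(1−δ).
IC: 23 ≥ 25(1−δ^4) + 9δ^4 = 25 − 16δ^4.
So δ^4 ≥ 2/16 = 1/8, giving δ ≥ (1/8)^(1/4) ≈ 0.595.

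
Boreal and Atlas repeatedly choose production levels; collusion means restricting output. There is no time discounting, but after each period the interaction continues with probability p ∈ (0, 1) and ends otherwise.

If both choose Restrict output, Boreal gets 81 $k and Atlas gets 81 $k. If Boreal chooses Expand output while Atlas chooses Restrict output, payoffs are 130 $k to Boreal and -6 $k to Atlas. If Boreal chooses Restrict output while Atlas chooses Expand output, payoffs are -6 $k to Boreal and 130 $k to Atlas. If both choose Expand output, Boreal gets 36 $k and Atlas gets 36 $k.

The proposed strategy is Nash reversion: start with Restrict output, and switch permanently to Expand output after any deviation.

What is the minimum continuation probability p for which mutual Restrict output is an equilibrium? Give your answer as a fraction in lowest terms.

Expected cooperation value is 81 + p·81 + p²·81 + … = 81/(1−p); deviation gives 130 + p·36/(1−p).
81 ≥ 130(1−p) + 36p ⇒ 94p ≥ 49 ⇒ p ≥ 49/94.

49/94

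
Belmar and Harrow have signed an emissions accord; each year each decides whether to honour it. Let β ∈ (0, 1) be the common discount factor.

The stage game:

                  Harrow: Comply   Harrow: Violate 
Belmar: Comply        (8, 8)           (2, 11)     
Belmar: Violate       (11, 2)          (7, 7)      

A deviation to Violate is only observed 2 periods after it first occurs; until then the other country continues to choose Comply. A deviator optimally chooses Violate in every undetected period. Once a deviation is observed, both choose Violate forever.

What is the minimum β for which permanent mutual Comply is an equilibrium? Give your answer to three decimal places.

A deviator earns 11 for 2 periods, then 7 forever; cooperating earns 8 forever. Multiplying the IC by (1−β):
8 ≥ 11(1−β^2) + 7β^2, so 4·β^2 ≥ 3 and β^2 ≥ 3/4.
β ≥ (3/4)^(1/2) ≈ 0.866.

0.866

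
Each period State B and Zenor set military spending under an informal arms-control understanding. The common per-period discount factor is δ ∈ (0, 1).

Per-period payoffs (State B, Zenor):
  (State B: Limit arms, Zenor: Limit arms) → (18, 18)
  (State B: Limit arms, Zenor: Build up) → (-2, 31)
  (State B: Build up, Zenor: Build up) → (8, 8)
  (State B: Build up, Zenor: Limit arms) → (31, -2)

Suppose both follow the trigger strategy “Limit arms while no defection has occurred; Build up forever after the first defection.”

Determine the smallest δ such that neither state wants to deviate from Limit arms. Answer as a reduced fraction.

13/23

18/(1−δ) ≥ 31 + 8δ/(1−δ)
18 ≥ 31 − 23δ
δ ≥ 13/23.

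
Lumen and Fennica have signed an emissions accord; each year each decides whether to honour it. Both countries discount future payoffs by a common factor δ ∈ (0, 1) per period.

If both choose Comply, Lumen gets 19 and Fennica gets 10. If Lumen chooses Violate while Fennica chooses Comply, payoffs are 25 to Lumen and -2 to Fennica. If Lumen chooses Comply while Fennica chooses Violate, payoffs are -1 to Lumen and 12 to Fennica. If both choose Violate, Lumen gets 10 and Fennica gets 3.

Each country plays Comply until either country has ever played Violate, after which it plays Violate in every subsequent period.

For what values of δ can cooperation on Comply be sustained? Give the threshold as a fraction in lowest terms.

2/5

Lumen's threshold: (25−19)/(25−10) = 2/5.
Fennica's threshold: (12−10)/(12−3) = 2/9.
2/5 > 2/9, so Lumen binds and δ* = 2/5.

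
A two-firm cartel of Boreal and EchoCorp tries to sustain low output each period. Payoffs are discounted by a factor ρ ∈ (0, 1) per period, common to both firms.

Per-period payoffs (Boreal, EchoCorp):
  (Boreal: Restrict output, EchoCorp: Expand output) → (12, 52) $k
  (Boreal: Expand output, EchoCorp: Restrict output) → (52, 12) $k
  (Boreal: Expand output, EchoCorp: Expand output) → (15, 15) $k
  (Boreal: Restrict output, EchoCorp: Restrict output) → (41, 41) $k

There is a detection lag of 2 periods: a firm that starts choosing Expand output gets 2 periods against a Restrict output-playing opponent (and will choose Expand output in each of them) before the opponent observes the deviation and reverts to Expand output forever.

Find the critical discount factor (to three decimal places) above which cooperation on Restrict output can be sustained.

0.545

The best deviation is to choose Expand output for all 2 undetected periods, earning 52 each, then 15 forever once detected.
Deviation value: 52(1−ρ^2)/(1−ρ) + 15ρ^2/(1−ρ); cooperation value: 41/(1−ρ).
IC: 41 ≥ 52(1−ρ^2) + 15ρ^2 = 52 − 37ρ^2.
So ρ^2 ≥ 11/37, giving ρ ≥ (11/37)^(1/2) ≈ 0.545.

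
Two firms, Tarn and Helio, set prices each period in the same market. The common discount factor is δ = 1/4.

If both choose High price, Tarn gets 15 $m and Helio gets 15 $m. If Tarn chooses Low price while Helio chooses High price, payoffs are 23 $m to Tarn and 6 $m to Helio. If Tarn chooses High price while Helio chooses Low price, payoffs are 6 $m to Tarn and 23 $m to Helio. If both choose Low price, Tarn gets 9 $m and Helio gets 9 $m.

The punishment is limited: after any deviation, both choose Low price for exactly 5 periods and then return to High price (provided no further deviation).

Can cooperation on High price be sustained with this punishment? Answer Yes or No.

No

Comparing payoff streams over the 6 periods until play realigns: cooperate → 15(1+δ+…+δ^5); deviate → 23 + 9(δ+…+δ^5).
Cooperation is sustained iff (15−9)(δ+…+δ^5) ≥ 23−15.
δ+…+δ^5 = 1/4·(1−(1/4)^5)/(1−1/4) = 0.3330, and (23−15)/(15−9) = 1.3333.
0.3330 < 1.3333, so cooperation is not sustainable.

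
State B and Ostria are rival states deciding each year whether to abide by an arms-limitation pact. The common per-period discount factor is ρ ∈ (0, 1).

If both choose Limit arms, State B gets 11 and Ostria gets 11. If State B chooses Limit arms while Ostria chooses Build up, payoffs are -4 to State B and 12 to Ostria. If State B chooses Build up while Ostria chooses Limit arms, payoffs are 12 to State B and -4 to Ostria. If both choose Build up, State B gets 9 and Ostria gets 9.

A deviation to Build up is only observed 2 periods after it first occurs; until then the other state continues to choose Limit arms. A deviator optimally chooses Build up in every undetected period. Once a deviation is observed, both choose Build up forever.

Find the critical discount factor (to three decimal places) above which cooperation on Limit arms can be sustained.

0.577

Deviating for the 2 undetected periods gains 12−11 = 1 per period over cooperation, then loses 11−9 = 2 per period forever once punishment starts.
Gain: 1(1 + ρ + … + ρ^1); loss: 2·ρ^2/(1−ρ).
No profitable deviation ⇔ 1(1−ρ^2) ≤ 2·ρ^2, i.e. ρ^2 ≥ 1/(1+2) = 1/3.
Hence ρ ≥ (1/3)^(1/2) ≈ 0.577.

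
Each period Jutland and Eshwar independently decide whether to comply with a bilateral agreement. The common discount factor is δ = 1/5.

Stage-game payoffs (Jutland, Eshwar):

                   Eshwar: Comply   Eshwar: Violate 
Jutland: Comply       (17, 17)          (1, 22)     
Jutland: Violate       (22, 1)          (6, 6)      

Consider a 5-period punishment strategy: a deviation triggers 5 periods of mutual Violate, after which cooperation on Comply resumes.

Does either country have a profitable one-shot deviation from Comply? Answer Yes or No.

Yes

Comparing payoff streams over the 6 periods until play realigns: cooperate → 17(1+δ+…+δ^5); deviate → 22 + 6(δ+…+δ^5).
Cooperation is sustained iff (17−6)(δ+…+δ^5) ≥ 22−17.
δ+…+δ^5 = 1/5·(1−(1/5)^5)/(1−1/5) = 0.2499, and (22−17)/(17−6) = 0.4545.
0.2499 < 0.4545, so cooperation is not sustainable.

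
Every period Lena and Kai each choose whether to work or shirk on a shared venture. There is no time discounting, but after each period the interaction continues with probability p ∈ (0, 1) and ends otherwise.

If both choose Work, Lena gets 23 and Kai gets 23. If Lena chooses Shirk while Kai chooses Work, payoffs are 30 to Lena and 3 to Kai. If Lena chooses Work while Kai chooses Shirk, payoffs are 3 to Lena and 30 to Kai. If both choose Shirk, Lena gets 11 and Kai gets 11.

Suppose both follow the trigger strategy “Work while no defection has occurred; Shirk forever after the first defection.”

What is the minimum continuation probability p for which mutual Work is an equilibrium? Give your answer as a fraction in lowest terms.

7/19

Expected cooperation value is 23 + p·23 + p²·23 + … = 23/(1−p); deviation gives 30 + p·11/(1−p).
23 ≥ 30(1−p) + 11p ⇒ 19p ≥ 7 ⇒ p ≥ 7/19.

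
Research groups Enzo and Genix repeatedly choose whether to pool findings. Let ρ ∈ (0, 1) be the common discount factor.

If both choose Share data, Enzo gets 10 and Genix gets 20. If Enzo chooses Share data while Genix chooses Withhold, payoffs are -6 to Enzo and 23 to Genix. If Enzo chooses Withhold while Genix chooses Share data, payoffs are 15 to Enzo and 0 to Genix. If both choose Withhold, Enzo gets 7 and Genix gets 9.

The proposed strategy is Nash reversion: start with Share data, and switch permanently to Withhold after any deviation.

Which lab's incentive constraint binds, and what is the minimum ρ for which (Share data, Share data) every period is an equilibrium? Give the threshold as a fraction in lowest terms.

Enzo; ρ ≥ 5/8

Enzo: cooperation gives 10 each period; deviation gives 15 once then 7 forever.
  10/(1−ρ) ≥ 15 + 7ρ/(1−ρ) ⇒ ρ ≥ 5/8.
Genix: cooperation gives 20 each period; deviation gives 23 once then 9 forever.
  ρ ≥ 3/14.
Both must hold, so the binding constraint is Enzo's: ρ ≥ 5/8.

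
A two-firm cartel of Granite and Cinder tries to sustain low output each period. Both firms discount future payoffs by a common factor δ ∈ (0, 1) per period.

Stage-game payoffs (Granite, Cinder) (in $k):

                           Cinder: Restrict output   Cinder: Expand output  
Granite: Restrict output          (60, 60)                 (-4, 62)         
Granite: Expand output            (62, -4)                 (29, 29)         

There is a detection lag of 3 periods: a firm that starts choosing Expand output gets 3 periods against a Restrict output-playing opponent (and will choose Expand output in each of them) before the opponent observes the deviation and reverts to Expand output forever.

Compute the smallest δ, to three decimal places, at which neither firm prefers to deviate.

A deviator earns 62 for 3 periods, then 29 forever; cooperating earns 60 forever. Multiplying the IC by (1−δ):
60 ≥ 62(1−δ^3) + 29δ^3, so 33·δ^3 ≥ 2 and δ^3 ≥ 2/33.
δ ≥ (2/33)^(1/3) ≈ 0.393.

0.393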